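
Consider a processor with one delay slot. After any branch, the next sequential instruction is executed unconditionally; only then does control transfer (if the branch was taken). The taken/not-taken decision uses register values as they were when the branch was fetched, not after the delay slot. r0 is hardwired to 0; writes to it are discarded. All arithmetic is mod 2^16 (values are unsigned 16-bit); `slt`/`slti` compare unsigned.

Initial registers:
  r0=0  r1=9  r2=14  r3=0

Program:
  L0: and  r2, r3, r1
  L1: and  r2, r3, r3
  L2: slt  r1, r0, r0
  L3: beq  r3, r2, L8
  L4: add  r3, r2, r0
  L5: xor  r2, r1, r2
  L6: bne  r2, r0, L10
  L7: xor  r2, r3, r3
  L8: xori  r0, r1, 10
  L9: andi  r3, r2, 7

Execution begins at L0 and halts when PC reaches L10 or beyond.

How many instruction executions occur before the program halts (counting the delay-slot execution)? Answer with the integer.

7

  step pc=0: and  r2, r3, r1  regs=(0,9,0,0)
  step pc=1: and  r2, r3, r3  regs=(0,9,0,0)
  step pc=2: slt  r1, r0, r0  regs=(0,0,0,0)
  step pc=3: beq  r3, r2, L8  cond=T  regs=(0,0,0,0)
  step pc=4: add  r3, r2, r0  regs=(0,0,0,0)
  step pc=8: xori  r0, r1, 10  regs=(0,0,0,0)
  step pc=9: andi  r3, r2, 7  regs=(0,0,0,0)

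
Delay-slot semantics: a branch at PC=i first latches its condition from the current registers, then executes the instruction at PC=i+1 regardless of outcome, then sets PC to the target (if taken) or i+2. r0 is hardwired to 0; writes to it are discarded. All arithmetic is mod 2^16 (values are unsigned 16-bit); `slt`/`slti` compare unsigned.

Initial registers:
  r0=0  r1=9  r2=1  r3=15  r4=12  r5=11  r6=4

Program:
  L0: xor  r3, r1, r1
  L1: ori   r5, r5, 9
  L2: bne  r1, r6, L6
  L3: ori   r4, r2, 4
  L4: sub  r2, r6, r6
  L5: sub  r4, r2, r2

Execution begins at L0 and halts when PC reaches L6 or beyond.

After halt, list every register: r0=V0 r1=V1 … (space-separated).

r0=0 r1=9 r2=1 r3=0 r4=5 r5=11 r6=4

  step pc=0: xor  r3, r1, r1  regs=(0,9,1,0,12,11,4)
  step pc=1: ori   r5, r5, 9  regs=(0,9,1,0,12,11,4)
  step pc=2: bne  r1, r6, L6  cond=T  regs=(0,9,1,0,12,11,4)
  step pc=3: ori   r4, r2, 4  regs=(0,9,1,0,5,11,4)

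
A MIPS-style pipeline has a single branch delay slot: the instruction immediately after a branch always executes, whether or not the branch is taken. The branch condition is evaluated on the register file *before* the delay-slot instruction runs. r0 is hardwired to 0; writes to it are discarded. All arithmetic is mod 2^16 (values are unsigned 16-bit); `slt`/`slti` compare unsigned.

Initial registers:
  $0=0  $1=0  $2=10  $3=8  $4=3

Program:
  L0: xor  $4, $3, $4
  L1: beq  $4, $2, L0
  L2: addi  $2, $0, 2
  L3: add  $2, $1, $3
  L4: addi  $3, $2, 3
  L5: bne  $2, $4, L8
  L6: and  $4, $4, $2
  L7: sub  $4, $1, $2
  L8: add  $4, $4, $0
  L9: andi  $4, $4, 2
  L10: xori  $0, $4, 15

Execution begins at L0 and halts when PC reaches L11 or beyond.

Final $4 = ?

0

  step pc=0: xor  $4, $3, $4  regs=(0,0,10,8,11)
  step pc=1: beq  $4, $2, L0  cond=F  regs=(0,0,10,8,11)
  step pc=2: addi  $2, $0, 2  regs=(0,0,2,8,11)
  step pc=3: add  $2, $1, $3  regs=(0,0,8,8,11)
  step pc=4: addi  $3, $2, 3  regs=(0,0,8,11,11)
  step pc=5: bne  $2, $4, L8  cond=T  regs=(0,0,8,11,11)
  step pc=6: and  $4, $4, $2  regs=(0,0,8,11,8)
  step pc=8: add  $4, $4, $0  regs=(0,0,8,11,8)
  step pc=9: andi  $4, $4, 2  regs=(0,0,8,11,0)
  step pc=10: xori  $0, $4, 15  regs=(0,0,8,11,0)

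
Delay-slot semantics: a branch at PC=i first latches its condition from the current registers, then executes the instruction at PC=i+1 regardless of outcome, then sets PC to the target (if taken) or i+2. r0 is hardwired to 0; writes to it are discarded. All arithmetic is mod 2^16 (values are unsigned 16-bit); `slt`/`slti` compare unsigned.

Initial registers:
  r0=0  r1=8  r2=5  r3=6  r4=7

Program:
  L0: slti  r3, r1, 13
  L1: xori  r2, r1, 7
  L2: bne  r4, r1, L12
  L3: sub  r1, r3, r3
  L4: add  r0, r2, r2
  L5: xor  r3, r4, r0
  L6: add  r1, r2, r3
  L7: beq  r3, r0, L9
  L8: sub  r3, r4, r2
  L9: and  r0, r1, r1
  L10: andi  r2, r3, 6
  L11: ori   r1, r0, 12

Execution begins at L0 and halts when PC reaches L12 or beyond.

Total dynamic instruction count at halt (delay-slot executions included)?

4

PC=0  slti  r3, r1, 13       | r0=0 r1=8 r2=5 r3=1 r4=7
PC=1  xori  r2, r1, 7        | r0=0 r1=8 r2=15 r3=1 r4=7
PC=2  bne  r4, r1, L12       | r0=0 r1=8 r2=15 r3=1 r4=7  [TAKEN]
PC=3  sub  r1, r3, r3        | r0=0 r1=0 r2=15 r3=1 r4=7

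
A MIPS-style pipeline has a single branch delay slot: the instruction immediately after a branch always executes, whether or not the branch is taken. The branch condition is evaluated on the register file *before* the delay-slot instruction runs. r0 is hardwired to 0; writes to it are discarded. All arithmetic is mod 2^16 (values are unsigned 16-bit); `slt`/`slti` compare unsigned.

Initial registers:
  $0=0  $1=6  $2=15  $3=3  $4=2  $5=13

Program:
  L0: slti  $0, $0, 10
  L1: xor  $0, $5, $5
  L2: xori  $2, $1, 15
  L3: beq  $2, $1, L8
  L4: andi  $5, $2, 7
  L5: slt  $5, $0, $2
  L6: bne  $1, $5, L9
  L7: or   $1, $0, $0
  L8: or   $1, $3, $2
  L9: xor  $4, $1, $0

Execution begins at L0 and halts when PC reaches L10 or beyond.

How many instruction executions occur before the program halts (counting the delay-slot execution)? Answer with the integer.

9

PC=0  slti  $0, $0, 10       | $0=0 $1=6 $2=15 $3=3 $4=2 $5=13
PC=1  xor  $0, $5, $5        | $0=0 $1=6 $2=15 $3=3 $4=2 $5=13
PC=2  xori  $2, $1, 15       | $0=0 $1=6 $2=9 $3=3 $4=2 $5=13
PC=3  beq  $2, $1, L8        | $0=0 $1=6 $2=9 $3=3 $4=2 $5=13  [not taken]
PC=4  andi  $5, $2, 7        | $0=0 $1=6 $2=9 $3=3 $4=2 $5=1
PC=5  slt  $5, $0, $2        | $0=0 $1=6 $2=9 $3=3 $4=2 $5=1
PC=6  bne  $1, $5, L9        | $0=0 $1=6 $2=9 $3=3 $4=2 $5=1  [TAKEN]
PC=7  or   $1, $0, $0        | $0=0 $1=0 $2=9 $3=3 $4=2 $5=1
PC=9  xor  $4, $1, $0        | $0=0 $1=0 $2=9 $3=3 $4=0 $5=1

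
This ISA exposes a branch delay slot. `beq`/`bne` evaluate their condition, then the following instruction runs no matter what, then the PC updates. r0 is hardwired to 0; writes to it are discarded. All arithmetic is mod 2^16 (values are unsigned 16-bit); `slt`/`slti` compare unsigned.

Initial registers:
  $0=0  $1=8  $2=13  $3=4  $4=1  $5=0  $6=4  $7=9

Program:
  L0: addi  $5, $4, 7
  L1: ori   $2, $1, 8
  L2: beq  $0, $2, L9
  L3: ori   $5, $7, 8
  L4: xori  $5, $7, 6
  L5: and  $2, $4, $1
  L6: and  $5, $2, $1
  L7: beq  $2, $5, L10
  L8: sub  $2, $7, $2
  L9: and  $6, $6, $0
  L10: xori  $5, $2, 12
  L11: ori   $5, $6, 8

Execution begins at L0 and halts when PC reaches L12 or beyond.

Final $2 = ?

[0] addi  $5, $4, 7  →  {$0:0, $1:8, $2:13, $3:4, $4:1, $5:8, $6:4, $7:9}
[1] ori   $2, $1, 8  →  {$0:0, $1:8, $2:8, $3:4, $4:1, $5:8, $6:4, $7:9}
[2] beq  $0, $2, L9  →  {$0:0, $1:8, $2:8, $3:4, $4:1, $5:8, $6:4, $7:9}  ⟨branch fallthrough⟩
[3] ori   $5, $7, 8  →  {$0:0, $1:8, $2:8, $3:4, $4:1, $5:9, $6:4, $7:9}
[4] xori  $5, $7, 6  →  {$0:0, $1:8, $2:8, $3:4, $4:1, $5:15, $6:4, $7:9}
[5] and  $2, $4, $1  →  {$0:0, $1:8, $2:0, $3:4, $4:1, $5:15, $6:4, $7:9}
[6] and  $5, $2, $1  →  {$0:0, $1:8, $2:0, $3:4, $4:1, $5:0, $6:4, $7:9}
[7] beq  $2, $5, L10  →  {$0:0, $1:8, $2:0, $3:4, $4:1, $5:0, $6:4, $7:9}  ⟨branch taken⟩
[8] sub  $2, $7, $2  →  {$0:0, $1:8, $2:9, $3:4, $4:1, $5:0, $6:4, $7:9}
[10] xori  $5, $2, 12  →  {$0:0, $1:8, $2:9, $3:4, $4:1, $5:5, $6:4, $7:9}
[11] ori   $5, $6, 8  →  {$0:0, $1:8, $2:9, $3:4, $4:1, $5:12, $6:4, $7:9}

9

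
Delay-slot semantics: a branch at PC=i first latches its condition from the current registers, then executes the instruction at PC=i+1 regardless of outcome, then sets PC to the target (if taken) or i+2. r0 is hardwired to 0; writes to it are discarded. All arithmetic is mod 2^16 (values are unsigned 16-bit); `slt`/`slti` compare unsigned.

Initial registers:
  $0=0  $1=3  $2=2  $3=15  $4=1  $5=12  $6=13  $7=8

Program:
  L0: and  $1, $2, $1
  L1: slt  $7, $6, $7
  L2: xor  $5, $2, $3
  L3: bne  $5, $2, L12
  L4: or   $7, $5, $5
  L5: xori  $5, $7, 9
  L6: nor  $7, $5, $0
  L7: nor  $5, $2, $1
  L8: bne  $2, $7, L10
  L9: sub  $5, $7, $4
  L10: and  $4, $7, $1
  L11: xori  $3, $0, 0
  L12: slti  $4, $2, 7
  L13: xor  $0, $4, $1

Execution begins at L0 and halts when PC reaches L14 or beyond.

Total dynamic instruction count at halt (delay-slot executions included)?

[0] and  $1, $2, $1  →  {$0:0, $1:2, $2:2, $3:15, $4:1, $5:12, $6:13, $7:8}
[1] slt  $7, $6, $7  →  {$0:0, $1:2, $2:2, $3:15, $4:1, $5:12, $6:13, $7:0}
[2] xor  $5, $2, $3  →  {$0:0, $1:2, $2:2, $3:15, $4:1, $5:13, $6:13, $7:0}
[3] bne  $5, $2, L12  →  {$0:0, $1:2, $2:2, $3:15, $4:1, $5:13, $6:13, $7:0}  ⟨branch taken⟩
[4] or   $7, $5, $5  →  {$0:0, $1:2, $2:2, $3:15, $4:1, $5:13, $6:13, $7:13}
[12] slti  $4, $2, 7  →  {$0:0, $1:2, $2:2, $3:15, $4:1, $5:13, $6:13, $7:13}
[13] xor  $0, $4, $1  →  {$0:0, $1:2, $2:2, $3:15, $4:1, $5:13, $6:13, $7:13}

7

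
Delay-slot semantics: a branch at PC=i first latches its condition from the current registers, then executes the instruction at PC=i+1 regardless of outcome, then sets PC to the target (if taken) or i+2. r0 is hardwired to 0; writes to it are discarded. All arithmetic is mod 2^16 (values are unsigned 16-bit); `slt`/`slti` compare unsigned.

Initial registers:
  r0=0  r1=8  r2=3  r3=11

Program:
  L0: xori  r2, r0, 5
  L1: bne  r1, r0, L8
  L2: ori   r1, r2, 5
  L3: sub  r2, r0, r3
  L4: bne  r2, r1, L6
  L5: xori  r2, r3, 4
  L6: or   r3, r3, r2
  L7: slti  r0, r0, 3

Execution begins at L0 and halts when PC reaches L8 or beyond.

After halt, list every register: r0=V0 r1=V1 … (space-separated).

PC=0  xori  r2, r0, 5        | r0=0 r1=8 r2=5 r3=11
PC=1  bne  r1, r0, L8        | r0=0 r1=8 r2=5 r3=11  [TAKEN]
PC=2  ori   r1, r2, 5        | r0=0 r1=5 r2=5 r3=11

r0=0 r1=5 r2=5 r3=11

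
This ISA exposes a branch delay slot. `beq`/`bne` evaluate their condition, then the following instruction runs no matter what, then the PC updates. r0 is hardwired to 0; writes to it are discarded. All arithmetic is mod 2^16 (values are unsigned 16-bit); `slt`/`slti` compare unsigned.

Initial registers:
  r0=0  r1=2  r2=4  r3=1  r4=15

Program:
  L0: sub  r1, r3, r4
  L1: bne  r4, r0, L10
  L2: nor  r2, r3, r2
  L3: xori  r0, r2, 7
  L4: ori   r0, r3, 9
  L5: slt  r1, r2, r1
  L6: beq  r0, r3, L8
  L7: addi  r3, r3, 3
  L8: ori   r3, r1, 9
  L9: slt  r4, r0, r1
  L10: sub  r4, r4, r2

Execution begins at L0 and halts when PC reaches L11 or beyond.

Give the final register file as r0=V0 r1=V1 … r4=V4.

PC=0  sub  r1, r3, r4        | r0=0 r1=65522 r2=4 r3=1 r4=15
PC=1  bne  r4, r0, L10       | r0=0 r1=65522 r2=4 r3=1 r4=15  [TAKEN]
PC=2  nor  r2, r3, r2        | r0=0 r1=65522 r2=65530 r3=1 r4=15
PC=10 sub  r4, r4, r2        | r0=0 r1=65522 r2=65530 r3=1 r4=21

r0=0 r1=65522 r2=65530 r3=1 r4=21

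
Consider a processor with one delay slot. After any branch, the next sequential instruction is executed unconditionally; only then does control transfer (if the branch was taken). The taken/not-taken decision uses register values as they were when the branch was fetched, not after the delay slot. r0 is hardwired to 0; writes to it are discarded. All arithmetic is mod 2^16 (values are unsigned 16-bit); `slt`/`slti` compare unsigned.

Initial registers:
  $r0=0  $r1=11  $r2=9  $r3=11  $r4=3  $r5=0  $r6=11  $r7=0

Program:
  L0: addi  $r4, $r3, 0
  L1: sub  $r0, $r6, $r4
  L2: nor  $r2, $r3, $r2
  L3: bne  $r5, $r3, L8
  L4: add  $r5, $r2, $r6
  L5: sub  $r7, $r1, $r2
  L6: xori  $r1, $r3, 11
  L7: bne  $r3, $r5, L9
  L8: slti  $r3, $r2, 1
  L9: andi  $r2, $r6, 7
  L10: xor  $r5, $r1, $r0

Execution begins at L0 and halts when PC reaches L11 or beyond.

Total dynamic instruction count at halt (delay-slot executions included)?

8

[0] addi  $r4, $r3, 0  →  {$r0:0, $r1:11, $r2:9, $r3:11, $r4:11, $r5:0, $r6:11, $r7:0}
[1] sub  $r0, $r6, $r4  →  {$r0:0, $r1:11, $r2:9, $r3:11, $r4:11, $r5:0, $r6:11, $r7:0}
[2] nor  $r2, $r3, $r2  →  {$r0:0, $r1:11, $r2:65524, $r3:11, $r4:11, $r5:0, $r6:11, $r7:0}
[3] bne  $r5, $r3, L8  →  {$r0:0, $r1:11, $r2:65524, $r3:11, $r4:11, $r5:0, $r6:11, $r7:0}  ⟨branch taken⟩
[4] add  $r5, $r2, $r6  →  {$r0:0, $r1:11, $r2:65524, $r3:11, $r4:11, $r5:65535, $r6:11, $r7:0}
[8] slti  $r3, $r2, 1  →  {$r0:0, $r1:11, $r2:65524, $r3:0, $r4:11, $r5:65535, $r6:11, $r7:0}
[9] andi  $r2, $r6, 7  →  {$r0:0, $r1:11, $r2:3, $r3:0, $r4:11, $r5:65535, $r6:11, $r7:0}
[10] xor  $r5, $r1, $r0  →  {$r0:0, $r1:11, $r2:3, $r3:0, $r4:11, $r5:11, $r6:11, $r7:0}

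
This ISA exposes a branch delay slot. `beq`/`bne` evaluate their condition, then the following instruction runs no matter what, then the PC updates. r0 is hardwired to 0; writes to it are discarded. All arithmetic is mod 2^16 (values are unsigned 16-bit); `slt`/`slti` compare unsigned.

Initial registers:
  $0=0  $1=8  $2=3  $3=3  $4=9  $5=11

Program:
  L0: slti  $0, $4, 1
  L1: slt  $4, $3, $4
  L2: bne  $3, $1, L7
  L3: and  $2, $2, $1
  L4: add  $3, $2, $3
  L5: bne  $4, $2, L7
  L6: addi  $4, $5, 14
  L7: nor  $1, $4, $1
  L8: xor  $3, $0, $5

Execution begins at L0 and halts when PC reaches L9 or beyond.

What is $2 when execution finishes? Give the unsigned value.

0

PC=0  slti  $0, $4, 1        | $0=0 $1=8 $2=3 $3=3 $4=9 $5=11
PC=1  slt  $4, $3, $4        | $0=0 $1=8 $2=3 $3=3 $4=1 $5=11
PC=2  bne  $3, $1, L7        | $0=0 $1=8 $2=3 $3=3 $4=1 $5=11  [TAKEN]
PC=3  and  $2, $2, $1        | $0=0 $1=8 $2=0 $3=3 $4=1 $5=11
PC=7  nor  $1, $4, $1        | $0=0 $1=65526 $2=0 $3=3 $4=1 $5=11
PC=8  xor  $3, $0, $5        | $0=0 $1=65526 $2=0 $3=11 $4=1 $5=11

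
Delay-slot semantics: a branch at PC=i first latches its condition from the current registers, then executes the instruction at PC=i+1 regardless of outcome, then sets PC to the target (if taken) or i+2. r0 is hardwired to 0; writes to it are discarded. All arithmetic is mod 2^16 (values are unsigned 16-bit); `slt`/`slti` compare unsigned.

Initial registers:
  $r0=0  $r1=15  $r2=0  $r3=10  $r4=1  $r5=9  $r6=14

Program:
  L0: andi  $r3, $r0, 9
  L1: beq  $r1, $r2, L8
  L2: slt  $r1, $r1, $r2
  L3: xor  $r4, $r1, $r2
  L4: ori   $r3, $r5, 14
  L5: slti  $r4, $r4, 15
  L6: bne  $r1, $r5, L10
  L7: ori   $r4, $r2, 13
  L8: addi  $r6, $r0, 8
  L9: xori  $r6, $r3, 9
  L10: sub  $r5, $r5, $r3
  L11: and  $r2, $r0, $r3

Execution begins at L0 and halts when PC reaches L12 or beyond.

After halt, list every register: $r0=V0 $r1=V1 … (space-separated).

[0] andi  $r3, $r0, 9  →  {$r0:0, $r1:15, $r2:0, $r3:0, $r4:1, $r5:9, $r6:14}
[1] beq  $r1, $r2, L8  →  {$r0:0, $r1:15, $r2:0, $r3:0, $r4:1, $r5:9, $r6:14}  ⟨branch fallthrough⟩
[2] slt  $r1, $r1, $r2  →  {$r0:0, $r1:0, $r2:0, $r3:0, $r4:1, $r5:9, $r6:14}
[3] xor  $r4, $r1, $r2  →  {$r0:0, $r1:0, $r2:0, $r3:0, $r4:0, $r5:9, $r6:14}
[4] ori   $r3, $r5, 14  →  {$r0:0, $r1:0, $r2:0, $r3:15, $r4:0, $r5:9, $r6:14}
[5] slti  $r4, $r4, 15  →  {$r0:0, $r1:0, $r2:0, $r3:15, $r4:1, $r5:9, $r6:14}
[6] bne  $r1, $r5, L10  →  {$r0:0, $r1:0, $r2:0, $r3:15, $r4:1, $r5:9, $r6:14}  ⟨branch taken⟩
[7] ori   $r4, $r2, 13  →  {$r0:0, $r1:0, $r2:0, $r3:15, $r4:13, $r5:9, $r6:14}
[10] sub  $r5, $r5, $r3  →  {$r0:0, $r1:0, $r2:0, $r3:15, $r4:13, $r5:65530, $r6:14}
[11] and  $r2, $r0, $r3  →  {$r0:0, $r1:0, $r2:0, $r3:15, $r4:13, $r5:65530, $r6:14}

$r0=0 $r1=0 $r2=0 $r3=15 $r4=13 $r5=65530 $r6=14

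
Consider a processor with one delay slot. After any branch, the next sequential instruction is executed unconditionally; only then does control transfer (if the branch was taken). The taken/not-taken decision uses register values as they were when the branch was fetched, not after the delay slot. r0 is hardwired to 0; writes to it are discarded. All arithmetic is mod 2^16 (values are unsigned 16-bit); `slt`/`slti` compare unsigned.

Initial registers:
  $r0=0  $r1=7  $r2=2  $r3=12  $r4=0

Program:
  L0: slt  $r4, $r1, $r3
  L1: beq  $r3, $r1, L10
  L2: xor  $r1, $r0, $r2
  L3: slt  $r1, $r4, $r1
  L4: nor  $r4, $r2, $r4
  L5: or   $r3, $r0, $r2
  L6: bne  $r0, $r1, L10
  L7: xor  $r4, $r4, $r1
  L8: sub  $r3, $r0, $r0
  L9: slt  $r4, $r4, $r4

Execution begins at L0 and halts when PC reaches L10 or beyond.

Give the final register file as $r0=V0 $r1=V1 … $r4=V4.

$r0=0 $r1=1 $r2=2 $r3=2 $r4=65533

#0 slt  $r4, $r1, $r3 ; 0/7/2/12/1
#1 beq  $r3, $r1, L10 ; 0/7/2/12/1 ; →fallthru
#2 xor  $r1, $r0, $r2 ; 0/2/2/12/1
#3 slt  $r1, $r4, $r1 ; 0/1/2/12/1
#4 nor  $r4, $r2, $r4 ; 0/1/2/12/65532
#5 or   $r3, $r0, $r2 ; 0/1/2/2/65532
#6 bne  $r0, $r1, L10 ; 0/1/2/2/65532 ; →target
#7 xor  $r4, $r4, $r1 ; 0/1/2/2/65533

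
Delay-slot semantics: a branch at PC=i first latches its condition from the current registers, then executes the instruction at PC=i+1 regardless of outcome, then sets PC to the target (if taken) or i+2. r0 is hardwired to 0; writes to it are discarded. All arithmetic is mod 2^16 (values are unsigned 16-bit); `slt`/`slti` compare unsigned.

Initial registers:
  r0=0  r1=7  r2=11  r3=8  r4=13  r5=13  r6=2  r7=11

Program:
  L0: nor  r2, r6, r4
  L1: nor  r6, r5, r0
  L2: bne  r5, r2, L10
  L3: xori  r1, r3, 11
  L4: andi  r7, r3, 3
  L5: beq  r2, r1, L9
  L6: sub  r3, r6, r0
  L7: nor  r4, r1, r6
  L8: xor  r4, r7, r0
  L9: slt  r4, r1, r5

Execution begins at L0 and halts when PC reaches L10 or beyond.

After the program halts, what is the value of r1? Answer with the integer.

[0] nor  r2, r6, r4  →  {r0:0, r1:7, r2:65520, r3:8, r4:13, r5:13, r6:2, r7:11}
[1] nor  r6, r5, r0  →  {r0:0, r1:7, r2:65520, r3:8, r4:13, r5:13, r6:65522, r7:11}
[2] bne  r5, r2, L10  →  {r0:0, r1:7, r2:65520, r3:8, r4:13, r5:13, r6:65522, r7:11}  ⟨branch taken⟩
[3] xori  r1, r3, 11  →  {r0:0, r1:3, r2:65520, r3:8, r4:13, r5:13, r6:65522, r7:11}

3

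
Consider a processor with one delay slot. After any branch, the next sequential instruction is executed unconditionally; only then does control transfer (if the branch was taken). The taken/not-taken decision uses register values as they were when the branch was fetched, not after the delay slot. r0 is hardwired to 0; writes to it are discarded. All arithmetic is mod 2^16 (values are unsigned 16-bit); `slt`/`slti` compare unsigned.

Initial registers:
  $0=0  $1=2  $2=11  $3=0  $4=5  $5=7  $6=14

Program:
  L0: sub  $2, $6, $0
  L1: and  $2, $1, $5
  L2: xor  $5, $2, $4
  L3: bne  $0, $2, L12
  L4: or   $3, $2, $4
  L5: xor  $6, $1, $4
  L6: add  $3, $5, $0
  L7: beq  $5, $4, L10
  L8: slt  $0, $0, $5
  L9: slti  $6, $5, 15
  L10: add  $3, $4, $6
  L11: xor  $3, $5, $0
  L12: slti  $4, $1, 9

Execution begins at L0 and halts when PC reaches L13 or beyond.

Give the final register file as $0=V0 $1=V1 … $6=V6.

$0=0 $1=2 $2=2 $3=7 $4=1 $5=7 $6=14

PC=0  sub  $2, $6, $0        | $0=0 $1=2 $2=14 $3=0 $4=5 $5=7 $6=14
PC=1  and  $2, $1, $5        | $0=0 $1=2 $2=2 $3=0 $4=5 $5=7 $6=14
PC=2  xor  $5, $2, $4        | $0=0 $1=2 $2=2 $3=0 $4=5 $5=7 $6=14
PC=3  bne  $0, $2, L12       | $0=0 $1=2 $2=2 $3=0 $4=5 $5=7 $6=14  [TAKEN]
PC=4  or   $3, $2, $4        | $0=0 $1=2 $2=2 $3=7 $4=5 $5=7 $6=14
PC=12 slti  $4, $1, 9        | $0=0 $1=2 $2=2 $3=7 $4=1 $5=7 $6=14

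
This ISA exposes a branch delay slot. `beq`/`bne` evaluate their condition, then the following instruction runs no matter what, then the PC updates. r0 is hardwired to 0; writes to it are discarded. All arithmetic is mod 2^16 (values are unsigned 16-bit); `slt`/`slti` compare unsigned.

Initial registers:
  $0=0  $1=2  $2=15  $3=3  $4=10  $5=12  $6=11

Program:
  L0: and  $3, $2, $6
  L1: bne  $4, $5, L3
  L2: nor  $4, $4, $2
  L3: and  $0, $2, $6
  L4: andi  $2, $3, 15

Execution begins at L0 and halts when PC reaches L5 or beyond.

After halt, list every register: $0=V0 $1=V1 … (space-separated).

$0=0 $1=2 $2=11 $3=11 $4=65520 $5=12 $6=11

#0 and  $3, $2, $6 ; 0/2/15/11/10/12/11
#1 bne  $4, $5, L3 ; 0/2/15/11/10/12/11 ; →target
#2 nor  $4, $4, $2 ; 0/2/15/11/65520/12/11
#3 and  $0, $2, $6 ; 0/2/15/11/65520/12/11
#4 andi  $2, $3, 15 ; 0/2/11/11/65520/12/11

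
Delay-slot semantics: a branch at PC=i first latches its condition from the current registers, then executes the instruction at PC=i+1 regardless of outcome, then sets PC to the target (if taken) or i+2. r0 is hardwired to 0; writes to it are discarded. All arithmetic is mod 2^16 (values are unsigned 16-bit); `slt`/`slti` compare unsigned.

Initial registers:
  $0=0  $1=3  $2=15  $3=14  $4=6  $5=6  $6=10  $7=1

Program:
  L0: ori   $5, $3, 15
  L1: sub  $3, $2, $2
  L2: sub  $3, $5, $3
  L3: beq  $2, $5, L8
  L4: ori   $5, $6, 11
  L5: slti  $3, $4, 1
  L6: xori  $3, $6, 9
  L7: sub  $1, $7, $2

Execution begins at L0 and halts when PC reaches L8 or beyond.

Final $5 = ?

11

  step pc=0: ori   $5, $3, 15  regs=(0,3,15,14,6,15,10,1)
  step pc=1: sub  $3, $2, $2  regs=(0,3,15,0,6,15,10,1)
  step pc=2: sub  $3, $5, $3  regs=(0,3,15,15,6,15,10,1)
  step pc=3: beq  $2, $5, L8  cond=T  regs=(0,3,15,15,6,15,10,1)
  step pc=4: ori   $5, $6, 11  regs=(0,3,15,15,6,11,10,1)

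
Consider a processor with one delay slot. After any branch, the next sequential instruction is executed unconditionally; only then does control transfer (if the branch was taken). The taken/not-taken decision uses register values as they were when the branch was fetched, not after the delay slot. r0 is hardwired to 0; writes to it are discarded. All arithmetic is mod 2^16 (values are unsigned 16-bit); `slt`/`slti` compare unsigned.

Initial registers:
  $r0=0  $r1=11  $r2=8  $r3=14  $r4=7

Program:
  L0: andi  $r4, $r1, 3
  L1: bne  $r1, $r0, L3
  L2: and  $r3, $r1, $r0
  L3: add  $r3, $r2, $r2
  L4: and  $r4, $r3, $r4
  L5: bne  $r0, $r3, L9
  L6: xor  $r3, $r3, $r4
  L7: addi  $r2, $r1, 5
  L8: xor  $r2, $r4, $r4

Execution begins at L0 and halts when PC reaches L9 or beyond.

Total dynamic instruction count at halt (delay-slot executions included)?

#0 andi  $r4, $r1, 3 ; 0/11/8/14/3
#1 bne  $r1, $r0, L3 ; 0/11/8/14/3 ; →target
#2 and  $r3, $r1, $r0 ; 0/11/8/0/3
#3 add  $r3, $r2, $r2 ; 0/11/8/16/3
#4 and  $r4, $r3, $r4 ; 0/11/8/16/0
#5 bne  $r0, $r3, L9 ; 0/11/8/16/0 ; →target
#6 xor  $r3, $r3, $r4 ; 0/11/8/16/0

7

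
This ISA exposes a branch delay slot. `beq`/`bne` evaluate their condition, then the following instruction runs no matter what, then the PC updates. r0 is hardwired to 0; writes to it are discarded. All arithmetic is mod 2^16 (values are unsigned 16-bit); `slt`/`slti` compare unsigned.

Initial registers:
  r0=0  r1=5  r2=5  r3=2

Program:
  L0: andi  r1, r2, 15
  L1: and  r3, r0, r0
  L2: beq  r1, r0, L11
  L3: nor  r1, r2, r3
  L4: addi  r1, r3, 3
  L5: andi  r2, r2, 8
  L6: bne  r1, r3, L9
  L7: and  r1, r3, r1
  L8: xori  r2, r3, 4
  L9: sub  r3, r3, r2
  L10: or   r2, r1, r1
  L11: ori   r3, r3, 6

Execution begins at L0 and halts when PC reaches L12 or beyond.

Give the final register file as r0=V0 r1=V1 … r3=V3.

#0 andi  r1, r2, 15 ; 0/5/5/2
#1 and  r3, r0, r0 ; 0/5/5/0
#2 beq  r1, r0, L11 ; 0/5/5/0 ; →fallthru
#3 nor  r1, r2, r3 ; 0/65530/5/0
#4 addi  r1, r3, 3 ; 0/3/5/0
#5 andi  r2, r2, 8 ; 0/3/0/0
#6 bne  r1, r3, L9 ; 0/3/0/0 ; →target
#7 and  r1, r3, r1 ; 0/0/0/0
#9 sub  r3, r3, r2 ; 0/0/0/0
#10 or   r2, r1, r1 ; 0/0/0/0
#11 ori   r3, r3, 6 ; 0/0/0/6

r0=0 r1=0 r2=0 r3=6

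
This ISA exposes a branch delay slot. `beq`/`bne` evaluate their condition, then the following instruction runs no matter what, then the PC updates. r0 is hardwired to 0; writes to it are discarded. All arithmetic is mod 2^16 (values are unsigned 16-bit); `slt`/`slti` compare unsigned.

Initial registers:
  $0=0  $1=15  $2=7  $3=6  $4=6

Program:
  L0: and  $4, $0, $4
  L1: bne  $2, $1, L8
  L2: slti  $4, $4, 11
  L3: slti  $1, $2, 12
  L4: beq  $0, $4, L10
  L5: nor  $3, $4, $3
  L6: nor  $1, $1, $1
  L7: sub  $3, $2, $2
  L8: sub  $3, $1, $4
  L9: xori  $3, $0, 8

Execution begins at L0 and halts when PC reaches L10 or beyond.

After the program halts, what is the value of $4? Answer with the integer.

1

[0] and  $4, $0, $4  →  {$0:0, $1:15, $2:7, $3:6, $4:0}
[1] bne  $2, $1, L8  →  {$0:0, $1:15, $2:7, $3:6, $4:0}  ⟨branch taken⟩
[2] slti  $4, $4, 11  →  {$0:0, $1:15, $2:7, $3:6, $4:1}
[8] sub  $3, $1, $4  →  {$0:0, $1:15, $2:7, $3:14, $4:1}
[9] xori  $3, $0, 8  →  {$0:0, $1:15, $2:7, $3:8, $4:1}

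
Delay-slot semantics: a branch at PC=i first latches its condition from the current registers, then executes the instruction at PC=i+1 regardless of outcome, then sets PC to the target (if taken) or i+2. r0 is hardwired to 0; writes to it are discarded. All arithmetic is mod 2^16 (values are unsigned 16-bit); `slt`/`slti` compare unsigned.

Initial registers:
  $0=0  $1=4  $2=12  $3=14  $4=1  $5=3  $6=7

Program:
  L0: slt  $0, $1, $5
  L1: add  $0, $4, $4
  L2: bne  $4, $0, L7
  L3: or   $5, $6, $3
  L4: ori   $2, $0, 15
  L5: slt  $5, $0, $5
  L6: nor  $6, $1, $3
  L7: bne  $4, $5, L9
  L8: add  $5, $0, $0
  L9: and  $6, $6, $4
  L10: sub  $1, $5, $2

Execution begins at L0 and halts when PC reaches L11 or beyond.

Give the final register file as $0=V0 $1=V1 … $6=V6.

#0 slt  $0, $1, $5 ; 0/4/12/14/1/3/7
#1 add  $0, $4, $4 ; 0/4/12/14/1/3/7
#2 bne  $4, $0, L7 ; 0/4/12/14/1/3/7 ; →target
#3 or   $5, $6, $3 ; 0/4/12/14/1/15/7
#7 bne  $4, $5, L9 ; 0/4/12/14/1/15/7 ; →target
#8 add  $5, $0, $0 ; 0/4/12/14/1/0/7
#9 and  $6, $6, $4 ; 0/4/12/14/1/0/1
#10 sub  $1, $5, $2 ; 0/65524/12/14/1/0/1

$0=0 $1=65524 $2=12 $3=14 $4=1 $5=0 $6=1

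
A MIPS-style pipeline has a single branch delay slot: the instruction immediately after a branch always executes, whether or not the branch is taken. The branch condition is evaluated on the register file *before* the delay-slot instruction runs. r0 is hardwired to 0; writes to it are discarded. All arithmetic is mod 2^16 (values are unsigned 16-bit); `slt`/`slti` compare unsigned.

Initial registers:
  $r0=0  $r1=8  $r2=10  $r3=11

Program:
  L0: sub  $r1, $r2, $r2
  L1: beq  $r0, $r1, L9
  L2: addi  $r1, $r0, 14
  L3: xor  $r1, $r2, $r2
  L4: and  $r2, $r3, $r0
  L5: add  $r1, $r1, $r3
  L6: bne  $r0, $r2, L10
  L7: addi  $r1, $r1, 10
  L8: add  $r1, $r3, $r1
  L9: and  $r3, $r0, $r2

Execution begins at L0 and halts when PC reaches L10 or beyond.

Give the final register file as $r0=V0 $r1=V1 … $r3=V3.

#0 sub  $r1, $r2, $r2 ; 0/0/10/11
#1 beq  $r0, $r1, L9 ; 0/0/10/11 ; →target
#2 addi  $r1, $r0, 14 ; 0/14/10/11
#9 and  $r3, $r0, $r2 ; 0/14/10/0

$r0=0 $r1=14 $r2=10 $r3=0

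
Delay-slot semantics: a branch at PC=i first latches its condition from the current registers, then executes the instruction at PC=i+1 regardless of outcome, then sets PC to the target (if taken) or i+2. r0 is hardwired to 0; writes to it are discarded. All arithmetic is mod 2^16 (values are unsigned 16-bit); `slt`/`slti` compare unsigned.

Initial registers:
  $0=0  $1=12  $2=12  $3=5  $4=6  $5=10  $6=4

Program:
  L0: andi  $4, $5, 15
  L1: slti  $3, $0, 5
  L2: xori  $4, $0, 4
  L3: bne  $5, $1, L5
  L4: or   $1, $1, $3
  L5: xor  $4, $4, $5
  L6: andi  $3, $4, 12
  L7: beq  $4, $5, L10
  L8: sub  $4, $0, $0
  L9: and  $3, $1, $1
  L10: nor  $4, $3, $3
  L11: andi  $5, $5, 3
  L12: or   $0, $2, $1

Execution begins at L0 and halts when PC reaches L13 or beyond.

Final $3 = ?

13

#0 andi  $4, $5, 15 ; 0/12/12/5/10/10/4
#1 slti  $3, $0, 5 ; 0/12/12/1/10/10/4
#2 xori  $4, $0, 4 ; 0/12/12/1/4/10/4
#3 bne  $5, $1, L5 ; 0/12/12/1/4/10/4 ; →target
#4 or   $1, $1, $3 ; 0/13/12/1/4/10/4
#5 xor  $4, $4, $5 ; 0/13/12/1/14/10/4
#6 andi  $3, $4, 12 ; 0/13/12/12/14/10/4
#7 beq  $4, $5, L10 ; 0/13/12/12/14/10/4 ; →fallthru
#8 sub  $4, $0, $0 ; 0/13/12/12/0/10/4
#9 and  $3, $1, $1 ; 0/13/12/13/0/10/4
#10 nor  $4, $3, $3 ; 0/13/12/13/65522/10/4
#11 andi  $5, $5, 3 ; 0/13/12/13/65522/2/4
#12 or   $0, $2, $1 ; 0/13/12/13/65522/2/4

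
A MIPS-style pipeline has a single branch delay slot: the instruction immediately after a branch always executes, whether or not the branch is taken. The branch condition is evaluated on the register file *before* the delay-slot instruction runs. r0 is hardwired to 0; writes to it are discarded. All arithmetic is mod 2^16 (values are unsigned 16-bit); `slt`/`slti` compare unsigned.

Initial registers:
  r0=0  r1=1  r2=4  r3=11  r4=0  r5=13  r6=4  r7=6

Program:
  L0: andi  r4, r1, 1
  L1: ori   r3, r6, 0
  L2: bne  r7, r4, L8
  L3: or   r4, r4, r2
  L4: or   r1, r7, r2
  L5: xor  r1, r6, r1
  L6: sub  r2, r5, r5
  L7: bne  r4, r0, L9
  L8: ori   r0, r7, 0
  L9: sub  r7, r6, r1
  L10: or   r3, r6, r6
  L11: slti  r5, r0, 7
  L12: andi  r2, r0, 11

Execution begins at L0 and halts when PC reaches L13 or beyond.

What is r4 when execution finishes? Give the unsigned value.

PC=0  andi  r4, r1, 1        | r0=0 r1=1 r2=4 r3=11 r4=1 r5=13 r6=4 r7=6
PC=1  ori   r3, r6, 0        | r0=0 r1=1 r2=4 r3=4 r4=1 r5=13 r6=4 r7=6
PC=2  bne  r7, r4, L8        | r0=0 r1=1 r2=4 r3=4 r4=1 r5=13 r6=4 r7=6  [TAKEN]
PC=3  or   r4, r4, r2        | r0=0 r1=1 r2=4 r3=4 r4=5 r5=13 r6=4 r7=6
PC=8  ori   r0, r7, 0        | r0=0 r1=1 r2=4 r3=4 r4=5 r5=13 r6=4 r7=6
PC=9  sub  r7, r6, r1        | r0=0 r1=1 r2=4 r3=4 r4=5 r5=13 r6=4 r7=3
PC=10 or   r3, r6, r6        | r0=0 r1=1 r2=4 r3=4 r4=5 r5=13 r6=4 r7=3
PC=11 slti  r5, r0, 7        | r0=0 r1=1 r2=4 r3=4 r4=5 r5=1 r6=4 r7=3
PC=12 andi  r2, r0, 11       | r0=0 r1=1 r2=0 r3=4 r4=5 r5=1 r6=4 r7=3

5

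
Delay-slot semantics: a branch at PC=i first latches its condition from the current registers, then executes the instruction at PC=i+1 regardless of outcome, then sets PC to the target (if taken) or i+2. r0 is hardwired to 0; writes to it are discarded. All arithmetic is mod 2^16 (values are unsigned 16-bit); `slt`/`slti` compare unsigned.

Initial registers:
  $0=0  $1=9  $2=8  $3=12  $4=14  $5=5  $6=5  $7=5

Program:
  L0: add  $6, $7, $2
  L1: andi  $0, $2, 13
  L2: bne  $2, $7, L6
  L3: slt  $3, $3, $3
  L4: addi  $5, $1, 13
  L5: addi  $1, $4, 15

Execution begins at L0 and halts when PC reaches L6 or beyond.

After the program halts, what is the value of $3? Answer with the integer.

  step pc=0: add  $6, $7, $2  regs=(0,9,8,12,14,5,13,5)
  step pc=1: andi  $0, $2, 13  regs=(0,9,8,12,14,5,13,5)
  step pc=2: bne  $2, $7, L6  cond=T  regs=(0,9,8,12,14,5,13,5)
  step pc=3: slt  $3, $3, $3  regs=(0,9,8,0,14,5,13,5)

0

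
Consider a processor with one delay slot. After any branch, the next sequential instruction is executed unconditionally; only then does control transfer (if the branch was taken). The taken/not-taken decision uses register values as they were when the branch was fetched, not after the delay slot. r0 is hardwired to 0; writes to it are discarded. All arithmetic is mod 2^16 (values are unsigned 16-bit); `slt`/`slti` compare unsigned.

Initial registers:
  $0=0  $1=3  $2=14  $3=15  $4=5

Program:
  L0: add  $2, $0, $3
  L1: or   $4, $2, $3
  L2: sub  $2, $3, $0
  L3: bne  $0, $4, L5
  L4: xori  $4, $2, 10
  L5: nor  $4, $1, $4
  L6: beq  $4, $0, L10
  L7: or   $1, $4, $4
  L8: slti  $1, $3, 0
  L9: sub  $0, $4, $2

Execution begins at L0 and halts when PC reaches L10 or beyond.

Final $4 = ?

#0 add  $2, $0, $3 ; 0/3/15/15/5
#1 or   $4, $2, $3 ; 0/3/15/15/15
#2 sub  $2, $3, $0 ; 0/3/15/15/15
#3 bne  $0, $4, L5 ; 0/3/15/15/15 ; →target
#4 xori  $4, $2, 10 ; 0/3/15/15/5
#5 nor  $4, $1, $4 ; 0/3/15/15/65528
#6 beq  $4, $0, L10 ; 0/3/15/15/65528 ; →fallthru
#7 or   $1, $4, $4 ; 0/65528/15/15/65528
#8 slti  $1, $3, 0 ; 0/0/15/15/65528
#9 sub  $0, $4, $2 ; 0/0/15/15/65528

65528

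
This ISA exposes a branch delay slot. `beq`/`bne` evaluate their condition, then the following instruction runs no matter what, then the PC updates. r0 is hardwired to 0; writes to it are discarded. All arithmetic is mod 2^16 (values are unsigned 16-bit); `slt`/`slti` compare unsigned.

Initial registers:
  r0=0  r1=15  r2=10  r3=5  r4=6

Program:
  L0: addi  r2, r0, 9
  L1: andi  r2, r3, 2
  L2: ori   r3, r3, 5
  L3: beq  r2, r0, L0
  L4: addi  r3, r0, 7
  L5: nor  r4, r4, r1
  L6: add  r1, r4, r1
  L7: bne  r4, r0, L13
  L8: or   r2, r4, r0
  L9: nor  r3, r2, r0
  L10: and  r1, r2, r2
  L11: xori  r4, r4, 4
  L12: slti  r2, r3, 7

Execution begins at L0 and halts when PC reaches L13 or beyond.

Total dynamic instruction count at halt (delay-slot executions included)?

14

#0 addi  r2, r0, 9 ; 0/15/9/5/6
#1 andi  r2, r3, 2 ; 0/15/0/5/6
#2 ori   r3, r3, 5 ; 0/15/0/5/6
#3 beq  r2, r0, L0 ; 0/15/0/5/6 ; →target
#4 addi  r3, r0, 7 ; 0/15/0/7/6
#0 addi  r2, r0, 9 ; 0/15/9/7/6
#1 andi  r2, r3, 2 ; 0/15/2/7/6
#2 ori   r3, r3, 5 ; 0/15/2/7/6
#3 beq  r2, r0, L0 ; 0/15/2/7/6 ; →fallthru
#4 addi  r3, r0, 7 ; 0/15/2/7/6
#5 nor  r4, r4, r1 ; 0/15/2/7/65520
#6 add  r1, r4, r1 ; 0/65535/2/7/65520
#7 bne  r4, r0, L13 ; 0/65535/2/7/65520 ; →target
#8 or   r2, r4, r0 ; 0/65535/65520/7/65520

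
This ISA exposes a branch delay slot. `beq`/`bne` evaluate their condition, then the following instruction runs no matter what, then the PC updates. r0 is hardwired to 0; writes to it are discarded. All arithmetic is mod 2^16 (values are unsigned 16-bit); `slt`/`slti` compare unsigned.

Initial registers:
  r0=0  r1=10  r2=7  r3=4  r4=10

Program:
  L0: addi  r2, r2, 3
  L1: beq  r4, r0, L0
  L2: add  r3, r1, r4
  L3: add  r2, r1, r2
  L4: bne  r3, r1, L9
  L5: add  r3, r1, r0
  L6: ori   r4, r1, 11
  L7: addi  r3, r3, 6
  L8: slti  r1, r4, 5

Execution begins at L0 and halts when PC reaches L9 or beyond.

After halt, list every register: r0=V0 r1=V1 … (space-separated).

  step pc=0: addi  r2, r2, 3  regs=(0,10,10,4,10)
  step pc=1: beq  r4, r0, L0  cond=F  regs=(0,10,10,4,10)
  step pc=2: add  r3, r1, r4  regs=(0,10,10,20,10)
  step pc=3: add  r2, r1, r2  regs=(0,10,20,20,10)
  step pc=4: bne  r3, r1, L9  cond=T  regs=(0,10,20,20,10)
  step pc=5: add  r3, r1, r0  regs=(0,10,20,10,10)

r0=0 r1=10 r2=20 r3=10 r4=10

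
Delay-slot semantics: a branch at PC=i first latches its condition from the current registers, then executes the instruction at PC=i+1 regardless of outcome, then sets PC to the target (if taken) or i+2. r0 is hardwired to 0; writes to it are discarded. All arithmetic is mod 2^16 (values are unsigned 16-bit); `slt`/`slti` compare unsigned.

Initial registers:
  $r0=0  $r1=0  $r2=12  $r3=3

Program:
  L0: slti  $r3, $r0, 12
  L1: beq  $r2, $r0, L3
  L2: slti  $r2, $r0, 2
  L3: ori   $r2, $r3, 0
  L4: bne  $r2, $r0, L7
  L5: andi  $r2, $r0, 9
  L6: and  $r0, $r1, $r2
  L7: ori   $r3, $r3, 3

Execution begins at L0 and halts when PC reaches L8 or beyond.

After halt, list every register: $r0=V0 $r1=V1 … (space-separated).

[0] slti  $r3, $r0, 12  →  {$r0:0, $r1:0, $r2:12, $r3:1}
[1] beq  $r2, $r0, L3  →  {$r0:0, $r1:0, $r2:12, $r3:1}  ⟨branch fallthrough⟩
[2] slti  $r2, $r0, 2  →  {$r0:0, $r1:0, $r2:1, $r3:1}
[3] ori   $r2, $r3, 0  →  {$r0:0, $r1:0, $r2:1, $r3:1}
[4] bne  $r2, $r0, L7  →  {$r0:0, $r1:0, $r2:1, $r3:1}  ⟨branch taken⟩
[5] andi  $r2, $r0, 9  →  {$r0:0, $r1:0, $r2:0, $r3:1}
[7] ori   $r3, $r3, 3  →  {$r0:0, $r1:0, $r2:0, $r3:3}

$r0=0 $r1=0 $r2=0 $r3=3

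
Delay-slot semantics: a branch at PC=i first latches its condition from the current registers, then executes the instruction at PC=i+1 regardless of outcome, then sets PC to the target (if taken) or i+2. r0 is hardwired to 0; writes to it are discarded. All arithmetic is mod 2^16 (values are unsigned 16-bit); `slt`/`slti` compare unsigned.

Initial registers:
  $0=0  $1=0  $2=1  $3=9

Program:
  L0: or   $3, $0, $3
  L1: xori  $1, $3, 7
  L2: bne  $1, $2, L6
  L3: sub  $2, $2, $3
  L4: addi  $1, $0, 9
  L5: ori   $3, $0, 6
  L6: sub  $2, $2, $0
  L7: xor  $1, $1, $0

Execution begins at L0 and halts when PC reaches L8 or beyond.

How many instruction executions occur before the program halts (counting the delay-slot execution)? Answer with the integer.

6

PC=0  or   $3, $0, $3        | $0=0 $1=0 $2=1 $3=9
PC=1  xori  $1, $3, 7        | $0=0 $1=14 $2=1 $3=9
PC=2  bne  $1, $2, L6        | $0=0 $1=14 $2=1 $3=9  [TAKEN]
PC=3  sub  $2, $2, $3        | $0=0 $1=14 $2=65528 $3=9
PC=6  sub  $2, $2, $0        | $0=0 $1=14 $2=65528 $3=9
PC=7  xor  $1, $1, $0        | $0=0 $1=14 $2=65528 $3=9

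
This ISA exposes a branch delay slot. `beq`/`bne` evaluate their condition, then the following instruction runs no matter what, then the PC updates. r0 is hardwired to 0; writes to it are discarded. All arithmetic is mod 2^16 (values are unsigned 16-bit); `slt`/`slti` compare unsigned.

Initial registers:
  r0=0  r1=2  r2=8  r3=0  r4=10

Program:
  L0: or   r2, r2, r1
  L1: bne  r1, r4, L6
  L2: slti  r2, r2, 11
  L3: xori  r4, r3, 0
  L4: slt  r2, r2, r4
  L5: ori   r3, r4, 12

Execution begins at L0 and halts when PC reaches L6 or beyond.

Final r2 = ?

PC=0  or   r2, r2, r1        | r0=0 r1=2 r2=10 r3=0 r4=10
PC=1  bne  r1, r4, L6        | r0=0 r1=2 r2=10 r3=0 r4=10  [TAKEN]
PC=2  slti  r2, r2, 11       | r0=0 r1=2 r2=1 r3=0 r4=10

1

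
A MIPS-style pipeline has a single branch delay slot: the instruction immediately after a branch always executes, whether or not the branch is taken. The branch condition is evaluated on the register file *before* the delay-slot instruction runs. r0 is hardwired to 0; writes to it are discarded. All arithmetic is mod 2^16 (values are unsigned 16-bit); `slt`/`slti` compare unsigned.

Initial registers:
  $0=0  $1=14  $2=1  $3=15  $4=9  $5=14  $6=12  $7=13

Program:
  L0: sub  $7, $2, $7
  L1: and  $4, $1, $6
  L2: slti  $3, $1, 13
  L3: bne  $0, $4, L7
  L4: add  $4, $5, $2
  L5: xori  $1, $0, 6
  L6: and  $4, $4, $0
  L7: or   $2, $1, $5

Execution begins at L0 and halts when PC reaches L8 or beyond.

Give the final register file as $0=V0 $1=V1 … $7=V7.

$0=0 $1=14 $2=14 $3=0 $4=15 $5=14 $6=12 $7=65524

PC=0  sub  $7, $2, $7        | $0=0 $1=14 $2=1 $3=15 $4=9 $5=14 $6=12 $7=65524
PC=1  and  $4, $1, $6        | $0=0 $1=14 $2=1 $3=15 $4=12 $5=14 $6=12 $7=65524
PC=2  slti  $3, $1, 13       | $0=0 $1=14 $2=1 $3=0 $4=12 $5=14 $6=12 $7=65524
PC=3  bne  $0, $4, L7        | $0=0 $1=14 $2=1 $3=0 $4=12 $5=14 $6=12 $7=65524  [TAKEN]
PC=4  add  $4, $5, $2        | $0=0 $1=14 $2=1 $3=0 $4=15 $5=14 $6=12 $7=65524
PC=7  or   $2, $1, $5        | $0=0 $1=14 $2=14 $3=0 $4=15 $5=14 $6=12 $7=65524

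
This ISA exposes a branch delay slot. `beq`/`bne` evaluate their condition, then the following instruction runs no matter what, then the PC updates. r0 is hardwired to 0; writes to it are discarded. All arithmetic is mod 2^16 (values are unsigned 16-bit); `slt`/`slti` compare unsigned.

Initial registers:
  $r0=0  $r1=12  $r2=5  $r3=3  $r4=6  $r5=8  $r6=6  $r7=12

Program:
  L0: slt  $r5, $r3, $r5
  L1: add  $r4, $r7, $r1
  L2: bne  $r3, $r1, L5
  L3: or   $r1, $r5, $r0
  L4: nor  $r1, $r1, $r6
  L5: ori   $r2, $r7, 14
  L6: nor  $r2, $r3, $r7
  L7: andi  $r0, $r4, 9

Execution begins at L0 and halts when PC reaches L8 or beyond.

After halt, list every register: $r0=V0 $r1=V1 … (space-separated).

  step pc=0: slt  $r5, $r3, $r5  regs=(0,12,5,3,6,1,6,12)
  step pc=1: add  $r4, $r7, $r1  regs=(0,12,5,3,24,1,6,12)
  step pc=2: bne  $r3, $r1, L5  cond=T  regs=(0,12,5,3,24,1,6,12)
  step pc=3: or   $r1, $r5, $r0  regs=(0,1,5,3,24,1,6,12)
  step pc=5: ori   $r2, $r7, 14  regs=(0,1,14,3,24,1,6,12)
  step pc=6: nor  $r2, $r3, $r7  regs=(0,1,65520,3,24,1,6,12)
  step pc=7: andi  $r0, $r4, 9  regs=(0,1,65520,3,24,1,6,12)

$r0=0 $r1=1 $r2=65520 $r3=3 $r4=24 $r5=1 $r6=6 $r7=12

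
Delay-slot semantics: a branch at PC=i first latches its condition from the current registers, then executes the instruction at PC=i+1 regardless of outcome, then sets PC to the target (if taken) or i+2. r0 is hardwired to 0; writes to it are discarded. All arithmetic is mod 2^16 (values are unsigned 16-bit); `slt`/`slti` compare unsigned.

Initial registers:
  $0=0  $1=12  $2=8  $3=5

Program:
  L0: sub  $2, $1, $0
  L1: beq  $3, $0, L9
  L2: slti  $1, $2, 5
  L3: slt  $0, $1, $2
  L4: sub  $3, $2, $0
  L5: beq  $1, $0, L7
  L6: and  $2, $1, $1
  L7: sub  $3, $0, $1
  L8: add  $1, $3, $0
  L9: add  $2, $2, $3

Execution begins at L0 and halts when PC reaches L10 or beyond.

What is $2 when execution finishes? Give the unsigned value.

0

  step pc=0: sub  $2, $1, $0  regs=(0,12,12,5)
  step pc=1: beq  $3, $0, L9  cond=F  regs=(0,12,12,5)
  step pc=2: slti  $1, $2, 5  regs=(0,0,12,5)
  step pc=3: slt  $0, $1, $2  regs=(0,0,12,5)
  step pc=4: sub  $3, $2, $0  regs=(0,0,12,12)
  step pc=5: beq  $1, $0, L7  cond=T  regs=(0,0,12,12)
  step pc=6: and  $2, $1, $1  regs=(0,0,0,12)
  step pc=7: sub  $3, $0, $1  regs=(0,0,0,0)
  step pc=8: add  $1, $3, $0  regs=(0,0,0,0)
  step pc=9: add  $2, $2, $3  regs=(0,0,0,0)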